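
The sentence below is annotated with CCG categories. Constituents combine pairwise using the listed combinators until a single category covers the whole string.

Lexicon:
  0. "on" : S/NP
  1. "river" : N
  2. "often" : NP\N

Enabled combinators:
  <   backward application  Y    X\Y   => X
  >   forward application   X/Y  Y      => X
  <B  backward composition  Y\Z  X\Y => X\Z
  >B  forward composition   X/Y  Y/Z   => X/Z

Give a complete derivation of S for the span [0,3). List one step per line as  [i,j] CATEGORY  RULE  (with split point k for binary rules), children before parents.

[0,1] S/NP  lex  "on"
[1,2] N  lex  "river"
[2,3] NP\N  lex  "often"
[1,3] NP  <  k=2
[0,3] S  >  k=1

[0,3] S   >
  [0,1] "on" : S/NP
  [1,3] NP   <
    [1,2] "river" : N
    [2,3] "often" : NP\N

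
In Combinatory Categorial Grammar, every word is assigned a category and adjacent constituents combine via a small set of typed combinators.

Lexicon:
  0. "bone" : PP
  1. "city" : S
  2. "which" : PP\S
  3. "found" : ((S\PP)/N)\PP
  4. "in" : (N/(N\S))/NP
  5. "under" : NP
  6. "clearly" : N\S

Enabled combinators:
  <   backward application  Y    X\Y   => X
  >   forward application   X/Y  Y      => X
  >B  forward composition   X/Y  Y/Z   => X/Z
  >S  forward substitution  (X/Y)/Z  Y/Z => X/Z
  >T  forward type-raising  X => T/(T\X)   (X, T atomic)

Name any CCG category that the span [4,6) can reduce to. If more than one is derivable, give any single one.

N/(N\S)

[0,7] S   >
  [0,1] S/(S\PP)   >T
    [0,1] "bone" : PP
  [1,7] S\PP   >
    [1,4] (S\PP)/N   <
      [1,3] PP   <
        [1,2] "city" : S
        [2,3] "which" : PP\S
      [3,4] "found" : ((S\PP)/N)\PP
    [4,7] N   >
      [4,6] N/(N\S)   >
        [4,5] "in" : (N/(N\S))/NP
        [5,6] "under" : NP
      [6,7] "clearly" : N\S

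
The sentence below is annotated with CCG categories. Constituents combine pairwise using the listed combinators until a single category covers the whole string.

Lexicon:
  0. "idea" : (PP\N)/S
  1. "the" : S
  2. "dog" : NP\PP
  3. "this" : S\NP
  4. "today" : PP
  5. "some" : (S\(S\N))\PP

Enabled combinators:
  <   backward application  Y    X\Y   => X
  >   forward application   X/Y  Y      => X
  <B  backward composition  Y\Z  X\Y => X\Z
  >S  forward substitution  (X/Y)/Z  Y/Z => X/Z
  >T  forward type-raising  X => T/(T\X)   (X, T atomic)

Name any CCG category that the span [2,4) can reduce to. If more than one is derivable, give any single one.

[0,6] S   <
  [0,4] S\N   <B
    [0,2] PP\N   >
      [0,1] "idea" : (PP\N)/S
      [1,2] "the" : S
    [2,4] S\PP   <B
      [2,3] "dog" : NP\PP
      [3,4] "this" : S\NP
  [4,6] S\(S\N)   <
    [4,5] "today" : PP
    [5,6] "some" : (S\(S\N))\PP

S\PP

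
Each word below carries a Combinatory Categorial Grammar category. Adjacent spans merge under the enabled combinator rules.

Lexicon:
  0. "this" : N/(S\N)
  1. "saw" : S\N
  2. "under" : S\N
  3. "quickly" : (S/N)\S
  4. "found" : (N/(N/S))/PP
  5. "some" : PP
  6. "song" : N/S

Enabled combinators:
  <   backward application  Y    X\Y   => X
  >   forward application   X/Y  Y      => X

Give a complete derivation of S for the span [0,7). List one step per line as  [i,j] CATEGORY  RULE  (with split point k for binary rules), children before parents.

[0,1] N/(S\N)  lex  "this"
[1,2] S\N  lex  "saw"
[0,2] N  >  k=1
[2,3] S\N  lex  "under"
[0,3] S  <  k=2
[3,4] (S/N)\S  lex  "quickly"
[0,4] S/N  <  k=3
[4,5] (N/(N/S))/PP  lex  "found"
[5,6] PP  lex  "some"
[4,6] N/(N/S)  >  k=5
[6,7] N/S  lex  "song"
[4,7] N  >  k=6
[0,7] S  >  k=4

[0,7] S   >
  [0,4] S/N   <
    [0,3] S   <
      [0,2] N   >
        [0,1] "this" : N/(S\N)
        [1,2] "saw" : S\N
      [2,3] "under" : S\N
    [3,4] "quickly" : (S/N)\S
  [4,7] N   >
    [4,6] N/(N/S)   >
      [4,5] "found" : (N/(N/S))/PP
      [5,6] "some" : PP
    [6,7] "song" : N/S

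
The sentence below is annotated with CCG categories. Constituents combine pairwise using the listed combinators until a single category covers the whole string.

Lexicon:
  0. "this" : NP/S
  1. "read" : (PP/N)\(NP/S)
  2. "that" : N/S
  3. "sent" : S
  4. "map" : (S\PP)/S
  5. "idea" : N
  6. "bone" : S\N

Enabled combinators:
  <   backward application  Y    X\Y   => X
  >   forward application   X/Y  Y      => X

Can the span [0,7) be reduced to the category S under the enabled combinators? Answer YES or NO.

[0,7] S   <
  [0,4] PP   >
    [0,2] PP/N   <
      [0,1] "this" : NP/S
      [1,2] "read" : (PP/N)\(NP/S)
    [2,4] N   >
      [2,3] "that" : N/S
      [3,4] "sent" : S
  [4,7] S\PP   >
    [4,5] "map" : (S\PP)/S
    [5,7] S   <
      [5,6] "idea" : N
      [6,7] "bone" : S\N

YES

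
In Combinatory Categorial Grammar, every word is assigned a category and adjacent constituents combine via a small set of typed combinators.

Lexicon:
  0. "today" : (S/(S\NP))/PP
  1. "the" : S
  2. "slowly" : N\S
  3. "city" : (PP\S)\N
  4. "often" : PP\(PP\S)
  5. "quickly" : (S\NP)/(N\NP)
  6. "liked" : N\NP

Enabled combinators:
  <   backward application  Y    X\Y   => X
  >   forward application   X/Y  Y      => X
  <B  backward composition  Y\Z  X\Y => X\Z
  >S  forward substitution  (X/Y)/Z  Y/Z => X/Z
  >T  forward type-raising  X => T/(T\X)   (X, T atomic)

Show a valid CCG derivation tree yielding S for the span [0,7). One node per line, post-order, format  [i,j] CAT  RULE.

[0,1] (S/(S\NP))/PP  lex  "today"
[1,2] S  lex  "the"
[1,2] N/(N\S)  >T
[2,3] N\S  lex  "slowly"
[1,3] N  >  k=2
[3,4] (PP\S)\N  lex  "city"
[4,5] PP\(PP\S)  lex  "often"
[3,5] PP\N  <B  k=4
[1,5] PP  <  k=3
[0,5] S/(S\NP)  >  k=1
[5,6] (S\NP)/(N\NP)  lex  "quickly"
[6,7] N\NP  lex  "liked"
[5,7] S\NP  >  k=6
[0,7] S  >  k=5

[0,7] S   >
  [0,5] S/(S\NP)   >
    [0,1] "today" : (S/(S\NP))/PP
    [1,5] PP   <
      [1,3] N   >
        [1,2] N/(N\S)   >T
          [1,2] "the" : S
        [2,3] "slowly" : N\S
      [3,5] PP\N   <B
        [3,4] "city" : (PP\S)\N
        [4,5] "often" : PP\(PP\S)
  [5,7] S\NP   >
    [5,6] "quickly" : (S\NP)/(N\NP)
    [6,7] "liked" : N\NP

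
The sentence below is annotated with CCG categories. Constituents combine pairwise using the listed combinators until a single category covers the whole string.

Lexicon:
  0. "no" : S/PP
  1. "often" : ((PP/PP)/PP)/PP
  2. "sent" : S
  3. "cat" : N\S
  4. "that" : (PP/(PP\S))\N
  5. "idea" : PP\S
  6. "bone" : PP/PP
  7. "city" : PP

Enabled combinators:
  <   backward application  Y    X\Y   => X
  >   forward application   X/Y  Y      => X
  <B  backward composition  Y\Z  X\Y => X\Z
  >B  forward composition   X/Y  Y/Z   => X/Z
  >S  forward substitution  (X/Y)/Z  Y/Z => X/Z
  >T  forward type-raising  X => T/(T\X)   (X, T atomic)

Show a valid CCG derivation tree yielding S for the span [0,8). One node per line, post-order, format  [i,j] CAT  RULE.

[0,8] S   >
  [0,7] S/PP   >B
    [0,1] "no" : S/PP
    [1,7] PP/PP   >S
      [1,6] (PP/PP)/PP   >
        [1,2] "often" : ((PP/PP)/PP)/PP
        [2,6] PP   >
          [2,5] PP/(PP\S)   <
            [2,4] N   >
              [2,3] N/(N\S)   >T
                [2,3] "sent" : S
              [3,4] "cat" : N\S
            [4,5] "that" : (PP/(PP\S))\N
          [5,6] "idea" : PP\S
      [6,7] "bone" : PP/PP
  [7,8] "city" : PP

[0,1] S/PP  lex  "no"
[1,2] ((PP/PP)/PP)/PP  lex  "often"
[2,3] S  lex  "sent"
[2,3] N/(N\S)  >T
[3,4] N\S  lex  "cat"
[2,4] N  >  k=3
[4,5] (PP/(PP\S))\N  lex  "that"
[2,5] PP/(PP\S)  <  k=4
[5,6] PP\S  lex  "idea"
[2,6] PP  >  k=5
[1,6] (PP/PP)/PP  >  k=2
[6,7] PP/PP  lex  "bone"
[1,7] PP/PP  >S  k=6
[0,7] S/PP  >B  k=1
[7,8] PP  lex  "city"
[0,8] S  >  k=7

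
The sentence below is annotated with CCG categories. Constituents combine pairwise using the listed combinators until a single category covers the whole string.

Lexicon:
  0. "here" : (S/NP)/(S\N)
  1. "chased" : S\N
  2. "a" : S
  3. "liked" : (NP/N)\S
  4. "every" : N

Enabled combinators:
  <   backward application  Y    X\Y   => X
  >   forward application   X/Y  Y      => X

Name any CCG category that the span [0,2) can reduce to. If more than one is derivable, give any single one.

[0,5] S   >
  [0,2] S/NP   >
    [0,1] "here" : (S/NP)/(S\N)
    [1,2] "chased" : S\N
  [2,5] NP   >
    [2,4] NP/N   <
      [2,3] "a" : S
      [3,4] "liked" : (NP/N)\S
    [4,5] "every" : N

S/NP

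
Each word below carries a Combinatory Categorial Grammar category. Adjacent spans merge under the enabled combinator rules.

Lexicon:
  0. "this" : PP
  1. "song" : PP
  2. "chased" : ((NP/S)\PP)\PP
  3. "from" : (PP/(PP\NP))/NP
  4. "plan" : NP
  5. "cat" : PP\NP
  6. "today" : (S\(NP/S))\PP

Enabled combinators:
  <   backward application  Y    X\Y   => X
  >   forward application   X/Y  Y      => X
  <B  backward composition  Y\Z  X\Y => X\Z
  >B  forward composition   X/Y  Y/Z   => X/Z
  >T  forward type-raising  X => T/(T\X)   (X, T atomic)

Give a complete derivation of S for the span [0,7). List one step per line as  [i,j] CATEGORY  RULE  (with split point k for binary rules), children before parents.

[0,7] S   >
  [0,1] S/(S\PP)   >T
    [0,1] "this" : PP
  [1,7] S\PP   <B
    [1,3] (NP/S)\PP   <
      [1,2] "song" : PP
      [2,3] "chased" : ((NP/S)\PP)\PP
    [3,7] S\(NP/S)   <
      [3,6] PP   >
        [3,5] PP/(PP\NP)   >
          [3,4] "from" : (PP/(PP\NP))/NP
          [4,5] "plan" : NP
        [5,6] "cat" : PP\NP
      [6,7] "today" : (S\(NP/S))\PP

[0,1] PP  lex  "this"
[0,1] S/(S\PP)  >T
[1,2] PP  lex  "song"
[2,3] ((NP/S)\PP)\PP  lex  "chased"
[1,3] (NP/S)\PP  <  k=2
[3,4] (PP/(PP\NP))/NP  lex  "from"
[4,5] NP  lex  "plan"
[3,5] PP/(PP\NP)  >  k=4
[5,6] PP\NP  lex  "cat"
[3,6] PP  >  k=5
[6,7] (S\(NP/S))\PP  lex  "today"
[3,7] S\(NP/S)  <  k=6
[1,7] S\PP  <B  k=3
[0,7] S  >  k=1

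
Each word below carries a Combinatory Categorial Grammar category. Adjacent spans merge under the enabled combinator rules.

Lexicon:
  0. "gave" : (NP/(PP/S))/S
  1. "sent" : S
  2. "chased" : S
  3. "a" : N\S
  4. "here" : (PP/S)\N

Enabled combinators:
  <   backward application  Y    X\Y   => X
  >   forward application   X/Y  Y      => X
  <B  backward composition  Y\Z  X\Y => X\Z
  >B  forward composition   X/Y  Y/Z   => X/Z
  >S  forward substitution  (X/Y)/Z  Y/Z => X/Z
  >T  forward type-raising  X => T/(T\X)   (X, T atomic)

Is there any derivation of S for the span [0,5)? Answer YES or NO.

NO

(NP/(PP/S))/S S S N\S (PP/S)\N
CKY chart[0,5] = {N/(N\NP), NP, NP/(NP\NP), PP/(PP\NP), S/(S\NP)}; S ∉ chart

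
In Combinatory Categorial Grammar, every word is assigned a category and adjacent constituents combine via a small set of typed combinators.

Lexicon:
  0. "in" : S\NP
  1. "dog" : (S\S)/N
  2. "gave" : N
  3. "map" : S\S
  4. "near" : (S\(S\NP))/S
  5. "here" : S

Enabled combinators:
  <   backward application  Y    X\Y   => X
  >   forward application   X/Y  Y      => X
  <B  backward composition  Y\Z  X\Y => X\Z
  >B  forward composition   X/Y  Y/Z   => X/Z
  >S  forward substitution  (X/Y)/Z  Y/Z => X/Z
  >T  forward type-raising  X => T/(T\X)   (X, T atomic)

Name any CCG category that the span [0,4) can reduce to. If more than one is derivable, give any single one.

S\NP

[0,6] S   <
  [0,4] S\NP   <B
    [0,1] "in" : S\NP
    [1,4] S\S   <B
      [1,3] S\S   >
        [1,2] "dog" : (S\S)/N
        [2,3] "gave" : N
      [3,4] "map" : S\S
  [4,6] S\(S\NP)   >
    [4,5] "near" : (S\(S\NP))/S
    [5,6] "here" : S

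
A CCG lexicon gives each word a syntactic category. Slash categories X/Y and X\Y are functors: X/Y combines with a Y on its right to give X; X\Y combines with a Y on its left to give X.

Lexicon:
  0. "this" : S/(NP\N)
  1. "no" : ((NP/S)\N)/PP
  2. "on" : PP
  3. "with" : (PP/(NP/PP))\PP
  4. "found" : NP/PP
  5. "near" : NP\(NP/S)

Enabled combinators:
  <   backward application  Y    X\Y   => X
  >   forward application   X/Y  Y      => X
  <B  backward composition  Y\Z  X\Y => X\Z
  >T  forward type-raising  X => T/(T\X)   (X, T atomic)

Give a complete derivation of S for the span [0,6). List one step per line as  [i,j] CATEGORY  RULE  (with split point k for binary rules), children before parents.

[0,1] S/(NP\N)  lex  "this"
[1,2] ((NP/S)\N)/PP  lex  "no"
[2,3] PP  lex  "on"
[3,4] (PP/(NP/PP))\PP  lex  "with"
[2,4] PP/(NP/PP)  <  k=3
[4,5] NP/PP  lex  "found"
[2,5] PP  >  k=4
[1,5] (NP/S)\N  >  k=2
[5,6] NP\(NP/S)  lex  "near"
[1,6] NP\N  <B  k=5
[0,6] S  >  k=1

[0,6] S   >
  [0,1] "this" : S/(NP\N)
  [1,6] NP\N   <B
    [1,5] (NP/S)\N   >
      [1,2] "no" : ((NP/S)\N)/PP
      [2,5] PP   >
        [2,4] PP/(NP/PP)   <
          [2,3] "on" : PP
          [3,4] "with" : (PP/(NP/PP))\PP
        [4,5] "found" : NP/PP
    [5,6] "near" : NP\(NP/S)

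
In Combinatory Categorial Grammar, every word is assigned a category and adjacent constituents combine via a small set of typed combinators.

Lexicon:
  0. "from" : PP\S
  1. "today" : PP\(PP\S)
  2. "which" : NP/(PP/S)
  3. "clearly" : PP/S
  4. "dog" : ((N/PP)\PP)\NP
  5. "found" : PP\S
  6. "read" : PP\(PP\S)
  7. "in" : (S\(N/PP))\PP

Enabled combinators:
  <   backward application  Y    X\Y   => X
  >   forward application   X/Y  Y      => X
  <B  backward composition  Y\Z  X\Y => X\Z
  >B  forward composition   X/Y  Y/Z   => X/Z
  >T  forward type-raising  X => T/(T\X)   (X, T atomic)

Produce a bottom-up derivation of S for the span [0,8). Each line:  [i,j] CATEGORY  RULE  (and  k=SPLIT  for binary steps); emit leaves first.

[0,8] S   <
  [0,5] N/PP   <
    [0,2] PP   <
      [0,1] "from" : PP\S
      [1,2] "today" : PP\(PP\S)
    [2,5] (N/PP)\PP   <
      [2,4] NP   >
        [2,3] "which" : NP/(PP/S)
        [3,4] "clearly" : PP/S
      [4,5] "dog" : ((N/PP)\PP)\NP
  [5,8] S\(N/PP)   <
    [5,7] PP   <
      [5,6] "found" : PP\S
      [6,7] "read" : PP\(PP\S)
    [7,8] "in" : (S\(N/PP))\PP

[0,1] PP\S  lex  "from"
[1,2] PP\(PP\S)  lex  "today"
[0,2] PP  <  k=1
[2,3] NP/(PP/S)  lex  "which"
[3,4] PP/S  lex  "clearly"
[2,4] NP  >  k=3
[4,5] ((N/PP)\PP)\NP  lex  "dog"
[2,5] (N/PP)\PP  <  k=4
[0,5] N/PP  <  k=2
[5,6] PP\S  lex  "found"
[6,7] PP\(PP\S)  lex  "read"
[5,7] PP  <  k=6
[7,8] (S\(N/PP))\PP  lex  "in"
[5,8] S\(N/PP)  <  k=7
[0,8] S  <  k=5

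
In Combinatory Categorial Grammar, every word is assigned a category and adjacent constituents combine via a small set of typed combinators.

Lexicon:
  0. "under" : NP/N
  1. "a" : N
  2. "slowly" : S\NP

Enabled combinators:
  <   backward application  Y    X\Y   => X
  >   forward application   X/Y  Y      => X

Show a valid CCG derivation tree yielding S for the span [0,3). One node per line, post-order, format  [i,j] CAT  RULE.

[0,3] S   <
  [0,2] NP   >
    [0,1] "under" : NP/N
    [1,2] "a" : N
  [2,3] "slowly" : S\NP

[0,1] NP/N  lex  "under"
[1,2] N  lex  "a"
[0,2] NP  >  k=1
[2,3] S\NP  lex  "slowly"
[0,3] S  <  k=2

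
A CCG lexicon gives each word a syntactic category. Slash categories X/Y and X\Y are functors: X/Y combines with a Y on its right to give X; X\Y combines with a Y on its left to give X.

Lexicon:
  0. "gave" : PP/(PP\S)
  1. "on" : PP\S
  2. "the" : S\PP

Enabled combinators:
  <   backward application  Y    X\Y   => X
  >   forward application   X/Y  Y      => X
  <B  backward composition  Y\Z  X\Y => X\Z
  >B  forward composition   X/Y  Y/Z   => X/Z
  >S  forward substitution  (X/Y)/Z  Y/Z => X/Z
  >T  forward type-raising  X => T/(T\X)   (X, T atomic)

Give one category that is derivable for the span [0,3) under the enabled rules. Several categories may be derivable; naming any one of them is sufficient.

S

[0,3] S   <
  [0,2] PP   >
    [0,1] "gave" : PP/(PP\S)
    [1,2] "on" : PP\S
  [2,3] "the" : S\PP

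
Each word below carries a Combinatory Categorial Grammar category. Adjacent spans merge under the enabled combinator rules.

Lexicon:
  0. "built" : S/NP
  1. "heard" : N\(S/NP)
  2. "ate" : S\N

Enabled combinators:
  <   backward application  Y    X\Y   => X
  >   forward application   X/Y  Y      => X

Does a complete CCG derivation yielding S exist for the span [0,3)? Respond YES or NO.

YES

[0,3] S   <
  [0,2] N   <
    [0,1] "built" : S/NP
    [1,2] "heard" : N\(S/NP)
  [2,3] "ate" : S\N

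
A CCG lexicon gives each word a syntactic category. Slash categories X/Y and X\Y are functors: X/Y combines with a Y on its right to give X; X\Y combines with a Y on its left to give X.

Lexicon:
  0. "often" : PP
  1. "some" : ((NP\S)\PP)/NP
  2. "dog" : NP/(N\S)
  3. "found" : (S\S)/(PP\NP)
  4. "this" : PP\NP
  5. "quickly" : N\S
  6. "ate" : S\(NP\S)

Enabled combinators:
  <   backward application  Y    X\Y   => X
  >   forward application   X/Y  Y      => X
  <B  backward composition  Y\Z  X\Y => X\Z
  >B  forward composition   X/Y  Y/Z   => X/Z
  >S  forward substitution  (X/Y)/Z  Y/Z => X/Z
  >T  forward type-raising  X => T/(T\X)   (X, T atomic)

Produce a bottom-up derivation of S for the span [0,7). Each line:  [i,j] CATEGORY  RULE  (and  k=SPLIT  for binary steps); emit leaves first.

[0,7] S   <
  [0,1] "often" : PP
  [1,7] S\PP   <B
    [1,6] (NP\S)\PP   >
      [1,2] "some" : ((NP\S)\PP)/NP
      [2,6] NP   >
        [2,3] "dog" : NP/(N\S)
        [3,6] N\S   <B
          [3,5] S\S   >
            [3,4] "found" : (S\S)/(PP\NP)
            [4,5] "this" : PP\NP
          [5,6] "quickly" : N\S
    [6,7] "ate" : S\(NP\S)

[0,1] PP  lex  "often"
[1,2] ((NP\S)\PP)/NP  lex  "some"
[2,3] NP/(N\S)  lex  "dog"
[3,4] (S\S)/(PP\NP)  lex  "found"
[4,5] PP\NP  lex  "this"
[3,5] S\S  >  k=4
[5,6] N\S  lex  "quickly"
[3,6] N\S  <B  k=5
[2,6] NP  >  k=3
[1,6] (NP\S)\PP  >  k=2
[6,7] S\(NP\S)  lex  "ate"
[1,7] S\PP  <B  k=6
[0,7] S  <  k=1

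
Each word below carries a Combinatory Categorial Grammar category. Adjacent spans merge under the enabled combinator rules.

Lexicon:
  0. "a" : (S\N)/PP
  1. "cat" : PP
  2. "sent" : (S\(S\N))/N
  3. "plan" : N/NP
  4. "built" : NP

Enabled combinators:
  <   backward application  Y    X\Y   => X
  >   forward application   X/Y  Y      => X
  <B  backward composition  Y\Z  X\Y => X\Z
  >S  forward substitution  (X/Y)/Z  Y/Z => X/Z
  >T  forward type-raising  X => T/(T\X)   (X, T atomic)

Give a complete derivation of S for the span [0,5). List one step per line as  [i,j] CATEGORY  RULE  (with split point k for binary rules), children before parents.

[0,1] (S\N)/PP  lex  "a"
[1,2] PP  lex  "cat"
[0,2] S\N  >  k=1
[2,3] (S\(S\N))/N  lex  "sent"
[3,4] N/NP  lex  "plan"
[4,5] NP  lex  "built"
[3,5] N  >  k=4
[2,5] S\(S\N)  >  k=3
[0,5] S  <  k=2

[0,5] S   <
  [0,2] S\N   >
    [0,1] "a" : (S\N)/PP
    [1,2] "cat" : PP
  [2,5] S\(S\N)   >
    [2,3] "sent" : (S\(S\N))/N
    [3,5] N   >
      [3,4] "plan" : N/NP
      [4,5] "built" : NP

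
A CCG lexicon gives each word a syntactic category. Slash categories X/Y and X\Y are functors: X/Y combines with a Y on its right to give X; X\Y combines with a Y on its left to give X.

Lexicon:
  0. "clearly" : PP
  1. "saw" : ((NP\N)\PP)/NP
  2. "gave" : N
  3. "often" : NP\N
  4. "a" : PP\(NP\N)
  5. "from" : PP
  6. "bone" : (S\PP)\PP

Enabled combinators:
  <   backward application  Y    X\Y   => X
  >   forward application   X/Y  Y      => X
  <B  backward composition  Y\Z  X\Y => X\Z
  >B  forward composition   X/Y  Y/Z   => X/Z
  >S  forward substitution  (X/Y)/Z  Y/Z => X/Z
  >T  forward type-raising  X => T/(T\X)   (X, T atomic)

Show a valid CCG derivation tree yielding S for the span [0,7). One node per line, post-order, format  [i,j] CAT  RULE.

[0,1] PP  lex  "clearly"
[1,2] ((NP\N)\PP)/NP  lex  "saw"
[2,3] N  lex  "gave"
[2,3] NP/(NP\N)  >T
[3,4] NP\N  lex  "often"
[2,4] NP  >  k=3
[1,4] (NP\N)\PP  >  k=2
[4,5] PP\(NP\N)  lex  "a"
[1,5] PP\PP  <B  k=4
[5,6] PP  lex  "from"
[6,7] (S\PP)\PP  lex  "bone"
[5,7] S\PP  <  k=6
[1,7] S\PP  <B  k=5
[0,7] S  <  k=1

[0,7] S   <
  [0,1] "clearly" : PP
  [1,7] S\PP   <B
    [1,5] PP\PP   <B
      [1,4] (NP\N)\PP   >
        [1,2] "saw" : ((NP\N)\PP)/NP
        [2,4] NP   >
          [2,3] NP/(NP\N)   >T
            [2,3] "gave" : N
          [3,4] "often" : NP\N
      [4,5] "a" : PP\(NP\N)
    [5,7] S\PP   <
      [5,6] "from" : PP
      [6,7] "bone" : (S\PP)\PP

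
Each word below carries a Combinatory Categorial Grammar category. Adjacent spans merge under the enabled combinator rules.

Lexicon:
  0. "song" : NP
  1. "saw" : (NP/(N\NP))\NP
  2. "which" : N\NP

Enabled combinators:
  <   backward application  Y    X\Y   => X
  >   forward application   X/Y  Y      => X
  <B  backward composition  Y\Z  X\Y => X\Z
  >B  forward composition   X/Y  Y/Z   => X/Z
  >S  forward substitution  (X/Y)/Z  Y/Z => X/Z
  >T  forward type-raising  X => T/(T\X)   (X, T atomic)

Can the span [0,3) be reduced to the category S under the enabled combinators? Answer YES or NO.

NO

NP (NP/(N\NP))\NP N\NP
CKY chart[0,3] = {N/(N\NP), NP, NP/(NP\NP), PP/(PP\NP), S/(S\NP)}; S ∉ chart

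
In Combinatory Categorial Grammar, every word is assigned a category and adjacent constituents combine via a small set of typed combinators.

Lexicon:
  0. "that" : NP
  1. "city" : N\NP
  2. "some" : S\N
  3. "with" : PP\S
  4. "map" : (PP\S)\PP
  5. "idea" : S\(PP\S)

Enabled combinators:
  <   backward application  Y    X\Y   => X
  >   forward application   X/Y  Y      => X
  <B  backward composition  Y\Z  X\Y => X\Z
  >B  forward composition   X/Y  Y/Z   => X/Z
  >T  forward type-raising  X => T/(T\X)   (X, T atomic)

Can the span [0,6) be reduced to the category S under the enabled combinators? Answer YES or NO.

[0,6] S   <
  [0,4] PP   <
    [0,2] N   <
      [0,1] "that" : NP
      [1,2] "city" : N\NP
    [2,4] PP\N   <B
      [2,3] "some" : S\N
      [3,4] "with" : PP\S
  [4,6] S\PP   <B
    [4,5] "map" : (PP\S)\PP
    [5,6] "idea" : S\(PP\S)

YES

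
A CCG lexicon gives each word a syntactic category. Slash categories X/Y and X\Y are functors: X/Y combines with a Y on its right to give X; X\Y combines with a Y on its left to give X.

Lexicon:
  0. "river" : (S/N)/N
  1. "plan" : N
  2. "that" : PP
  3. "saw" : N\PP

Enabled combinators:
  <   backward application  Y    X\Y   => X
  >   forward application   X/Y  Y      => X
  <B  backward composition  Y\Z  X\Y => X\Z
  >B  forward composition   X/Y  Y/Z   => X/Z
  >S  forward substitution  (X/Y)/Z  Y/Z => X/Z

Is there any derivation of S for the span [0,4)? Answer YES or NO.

YES

[0,4] S   >
  [0,2] S/N   >
    [0,1] "river" : (S/N)/N
    [1,2] "plan" : N
  [2,4] N   <
    [2,3] "that" : PP
    [3,4] "saw" : N\PP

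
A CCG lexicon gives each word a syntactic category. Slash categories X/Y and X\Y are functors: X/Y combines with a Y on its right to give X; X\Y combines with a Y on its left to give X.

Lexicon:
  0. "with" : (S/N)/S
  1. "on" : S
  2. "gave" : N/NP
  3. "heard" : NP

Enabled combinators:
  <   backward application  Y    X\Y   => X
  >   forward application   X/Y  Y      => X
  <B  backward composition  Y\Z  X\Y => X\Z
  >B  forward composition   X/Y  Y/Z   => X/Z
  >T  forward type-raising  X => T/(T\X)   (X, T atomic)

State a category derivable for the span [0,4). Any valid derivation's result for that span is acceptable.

S

[0,4] S   >
  [0,3] S/NP   >B
    [0,2] S/N   >
      [0,1] "with" : (S/N)/S
      [1,2] "on" : S
    [2,3] "gave" : N/NP
  [3,4] "heard" : NP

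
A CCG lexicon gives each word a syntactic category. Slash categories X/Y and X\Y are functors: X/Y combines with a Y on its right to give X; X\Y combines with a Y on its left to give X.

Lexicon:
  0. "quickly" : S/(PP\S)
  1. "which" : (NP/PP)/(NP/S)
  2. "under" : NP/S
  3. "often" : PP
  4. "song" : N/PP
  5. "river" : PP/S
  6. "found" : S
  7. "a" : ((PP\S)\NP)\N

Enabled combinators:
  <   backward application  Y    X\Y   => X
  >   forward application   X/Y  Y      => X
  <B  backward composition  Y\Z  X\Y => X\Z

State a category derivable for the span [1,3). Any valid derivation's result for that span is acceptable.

[0,8] S   >
  [0,1] "quickly" : S/(PP\S)
  [1,8] PP\S   <
    [1,4] NP   >
      [1,3] NP/PP   >
        [1,2] "which" : (NP/PP)/(NP/S)
        [2,3] "under" : NP/S
      [3,4] "often" : PP
    [4,8] (PP\S)\NP   <
      [4,7] N   >
        [4,5] "song" : N/PP
        [5,7] PP   >
          [5,6] "river" : PP/S
          [6,7] "found" : S
      [7,8] "a" : ((PP\S)\NP)\N

NP/PP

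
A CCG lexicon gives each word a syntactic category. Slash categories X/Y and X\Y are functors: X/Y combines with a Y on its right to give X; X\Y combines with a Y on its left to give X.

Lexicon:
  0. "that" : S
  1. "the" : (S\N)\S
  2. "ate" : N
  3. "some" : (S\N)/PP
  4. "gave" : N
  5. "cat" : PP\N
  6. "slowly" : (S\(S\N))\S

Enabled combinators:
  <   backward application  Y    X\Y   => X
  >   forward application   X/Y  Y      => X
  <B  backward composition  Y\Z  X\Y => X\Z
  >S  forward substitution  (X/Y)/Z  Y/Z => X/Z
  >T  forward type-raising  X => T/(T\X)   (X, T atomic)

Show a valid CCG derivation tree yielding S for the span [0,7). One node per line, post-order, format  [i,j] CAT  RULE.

[0,7] S   <
  [0,2] S\N   <
    [0,1] "that" : S
    [1,2] "the" : (S\N)\S
  [2,7] S\(S\N)   <
    [2,6] S   >
      [2,3] S/(S\N)   >T
        [2,3] "ate" : N
      [3,6] S\N   >
        [3,4] "some" : (S\N)/PP
        [4,6] PP   >
          [4,5] PP/(PP\N)   >T
            [4,5] "gave" : N
          [5,6] "cat" : PP\N
    [6,7] "slowly" : (S\(S\N))\S

[0,1] S  lex  "that"
[1,2] (S\N)\S  lex  "the"
[0,2] S\N  <  k=1
[2,3] N  lex  "ate"
[2,3] S/(S\N)  >T
[3,4] (S\N)/PP  lex  "some"
[4,5] N  lex  "gave"
[4,5] PP/(PP\N)  >T
[5,6] PP\N  lex  "cat"
[4,6] PP  >  k=5
[3,6] S\N  >  k=4
[2,6] S  >  k=3
[6,7] (S\(S\N))\S  lex  "slowly"
[2,7] S\(S\N)  <  k=6
[0,7] S  <  k=2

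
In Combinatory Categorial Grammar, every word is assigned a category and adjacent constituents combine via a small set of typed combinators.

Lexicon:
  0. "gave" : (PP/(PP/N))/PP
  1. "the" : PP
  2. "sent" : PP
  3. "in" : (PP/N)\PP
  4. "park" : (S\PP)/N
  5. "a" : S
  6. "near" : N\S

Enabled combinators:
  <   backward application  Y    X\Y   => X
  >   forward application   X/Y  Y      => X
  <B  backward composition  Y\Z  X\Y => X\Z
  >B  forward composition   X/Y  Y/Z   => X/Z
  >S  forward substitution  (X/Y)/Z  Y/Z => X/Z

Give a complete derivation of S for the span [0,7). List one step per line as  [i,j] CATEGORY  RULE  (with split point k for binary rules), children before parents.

[0,1] (PP/(PP/N))/PP  lex  "gave"
[1,2] PP  lex  "the"
[0,2] PP/(PP/N)  >  k=1
[2,3] PP  lex  "sent"
[3,4] (PP/N)\PP  lex  "in"
[2,4] PP/N  <  k=3
[0,4] PP  >  k=2
[4,5] (S\PP)/N  lex  "park"
[5,6] S  lex  "a"
[6,7] N\S  lex  "near"
[5,7] N  <  k=6
[4,7] S\PP  >  k=5
[0,7] S  <  k=4

[0,7] S   <
  [0,4] PP   >
    [0,2] PP/(PP/N)   >
      [0,1] "gave" : (PP/(PP/N))/PP
      [1,2] "the" : PP
    [2,4] PP/N   <
      [2,3] "sent" : PP
      [3,4] "in" : (PP/N)\PP
  [4,7] S\PP   >
    [4,5] "park" : (S\PP)/N
    [5,7] N   <
      [5,6] "a" : S
      [6,7] "near" : N\S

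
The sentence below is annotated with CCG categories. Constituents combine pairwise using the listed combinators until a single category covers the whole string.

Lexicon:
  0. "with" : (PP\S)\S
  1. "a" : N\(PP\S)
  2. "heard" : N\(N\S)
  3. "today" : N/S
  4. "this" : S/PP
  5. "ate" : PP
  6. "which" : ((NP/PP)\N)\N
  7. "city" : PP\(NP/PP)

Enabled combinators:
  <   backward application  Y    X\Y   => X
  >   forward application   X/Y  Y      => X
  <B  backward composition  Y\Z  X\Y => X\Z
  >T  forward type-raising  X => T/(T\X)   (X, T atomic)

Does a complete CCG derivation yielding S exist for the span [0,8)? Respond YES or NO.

NO

(PP\S)\S N\(PP\S) N\(N\S) N/S S/PP PP ((NP/PP)\N)\N PP\(NP/PP)
CKY chart[0,8] = {N/(N\PP), NP/(NP\PP), PP, PP/(PP\PP), S/(S\PP)}; S ∉ chart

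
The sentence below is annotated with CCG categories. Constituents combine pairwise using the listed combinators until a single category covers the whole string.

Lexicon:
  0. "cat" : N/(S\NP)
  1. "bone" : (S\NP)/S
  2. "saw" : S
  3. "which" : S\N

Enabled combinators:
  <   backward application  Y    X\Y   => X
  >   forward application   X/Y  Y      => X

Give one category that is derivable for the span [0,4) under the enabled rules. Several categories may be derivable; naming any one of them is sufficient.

S

[0,4] S   <
  [0,3] N   >
    [0,1] "cat" : N/(S\NP)
    [1,3] S\NP   >
      [1,2] "bone" : (S\NP)/S
      [2,3] "saw" : S
  [3,4] "which" : S\N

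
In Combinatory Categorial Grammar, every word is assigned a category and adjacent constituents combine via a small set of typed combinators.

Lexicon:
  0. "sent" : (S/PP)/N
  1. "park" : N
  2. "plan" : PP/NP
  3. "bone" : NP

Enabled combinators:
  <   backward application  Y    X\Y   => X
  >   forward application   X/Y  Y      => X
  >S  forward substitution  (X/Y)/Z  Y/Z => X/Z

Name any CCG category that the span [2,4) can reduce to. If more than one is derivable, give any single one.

[0,4] S   >
  [0,2] S/PP   >
    [0,1] "sent" : (S/PP)/N
    [1,2] "park" : N
  [2,4] PP   >
    [2,3] "plan" : PP/NP
    [3,4] "bone" : NP

PP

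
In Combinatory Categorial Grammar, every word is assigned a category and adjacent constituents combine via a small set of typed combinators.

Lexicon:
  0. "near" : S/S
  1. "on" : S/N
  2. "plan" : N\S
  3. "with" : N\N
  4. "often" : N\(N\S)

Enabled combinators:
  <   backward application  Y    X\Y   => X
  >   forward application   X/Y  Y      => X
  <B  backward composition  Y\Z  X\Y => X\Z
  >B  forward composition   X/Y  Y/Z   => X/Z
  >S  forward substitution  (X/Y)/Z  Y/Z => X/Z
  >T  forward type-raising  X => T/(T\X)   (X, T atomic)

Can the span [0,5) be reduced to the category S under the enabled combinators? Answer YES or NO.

[0,5] S   >
  [0,2] S/N   >B
    [0,1] "near" : S/S
    [1,2] "on" : S/N
  [2,5] N   <
    [2,4] N\S   <B
      [2,3] "plan" : N\S
      [3,4] "with" : N\N
    [4,5] "often" : N\(N\S)

YES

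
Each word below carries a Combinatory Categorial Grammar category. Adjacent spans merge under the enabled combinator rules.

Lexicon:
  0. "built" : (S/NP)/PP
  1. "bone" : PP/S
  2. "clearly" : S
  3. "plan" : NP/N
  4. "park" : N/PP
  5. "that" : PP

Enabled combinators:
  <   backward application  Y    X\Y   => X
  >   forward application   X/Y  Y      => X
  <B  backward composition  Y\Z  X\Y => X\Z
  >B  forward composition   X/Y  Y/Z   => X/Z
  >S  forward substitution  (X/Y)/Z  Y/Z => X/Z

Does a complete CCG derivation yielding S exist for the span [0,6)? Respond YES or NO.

YES

[0,6] S   >
  [0,3] S/NP   >
    [0,1] "built" : (S/NP)/PP
    [1,3] PP   >
      [1,2] "bone" : PP/S
      [2,3] "clearly" : S
  [3,6] NP   >
    [3,4] "plan" : NP/N
    [4,6] N   >
      [4,5] "park" : N/PP
      [5,6] "that" : PP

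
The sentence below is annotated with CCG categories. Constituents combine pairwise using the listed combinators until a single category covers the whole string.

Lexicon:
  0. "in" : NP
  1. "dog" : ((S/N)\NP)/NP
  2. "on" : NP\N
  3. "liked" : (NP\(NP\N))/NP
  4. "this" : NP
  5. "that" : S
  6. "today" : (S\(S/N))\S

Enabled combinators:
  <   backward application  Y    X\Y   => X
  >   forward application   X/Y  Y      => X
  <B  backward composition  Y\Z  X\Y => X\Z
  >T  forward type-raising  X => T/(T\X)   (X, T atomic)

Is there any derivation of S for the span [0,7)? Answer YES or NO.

[0,7] S   <
  [0,5] S/N   <
    [0,1] "in" : NP
    [1,5] (S/N)\NP   >
      [1,2] "dog" : ((S/N)\NP)/NP
      [2,5] NP   <
        [2,3] "on" : NP\N
        [3,5] NP\(NP\N)   >
          [3,4] "liked" : (NP\(NP\N))/NP
          [4,5] "this" : NP
  [5,7] S\(S/N)   <
    [5,6] "that" : S
    [6,7] "today" : (S\(S/N))\S

YES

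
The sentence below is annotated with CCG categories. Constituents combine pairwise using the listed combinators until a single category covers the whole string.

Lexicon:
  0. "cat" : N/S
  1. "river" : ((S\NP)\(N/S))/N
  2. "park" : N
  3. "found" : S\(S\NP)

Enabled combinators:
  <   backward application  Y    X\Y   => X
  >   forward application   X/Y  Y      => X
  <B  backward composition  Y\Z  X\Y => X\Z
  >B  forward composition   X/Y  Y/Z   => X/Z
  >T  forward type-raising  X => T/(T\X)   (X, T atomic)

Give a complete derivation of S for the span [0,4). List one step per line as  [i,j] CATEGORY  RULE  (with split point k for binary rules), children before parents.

[0,4] S   <
  [0,3] S\NP   <
    [0,1] "cat" : N/S
    [1,3] (S\NP)\(N/S)   >
      [1,2] "river" : ((S\NP)\(N/S))/N
      [2,3] "park" : N
  [3,4] "found" : S\(S\NP)

[0,1] N/S  lex  "cat"
[1,2] ((S\NP)\(N/S))/N  lex  "river"
[2,3] N  lex  "park"
[1,3] (S\NP)\(N/S)  >  k=2
[0,3] S\NP  <  k=1
[3,4] S\(S\NP)  lex  "found"
[0,4] S  <  k=3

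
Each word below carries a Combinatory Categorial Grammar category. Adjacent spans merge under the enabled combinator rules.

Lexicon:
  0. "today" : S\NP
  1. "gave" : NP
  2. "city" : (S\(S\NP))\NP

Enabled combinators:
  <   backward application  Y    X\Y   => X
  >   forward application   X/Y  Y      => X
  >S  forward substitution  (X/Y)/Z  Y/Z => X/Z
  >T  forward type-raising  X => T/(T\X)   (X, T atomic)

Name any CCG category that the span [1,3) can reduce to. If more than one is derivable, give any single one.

S\(S\NP)

[0,3] S   <
  [0,1] "today" : S\NP
  [1,3] S\(S\NP)   <
    [1,2] "gave" : NP
    [2,3] "city" : (S\(S\NP))\NP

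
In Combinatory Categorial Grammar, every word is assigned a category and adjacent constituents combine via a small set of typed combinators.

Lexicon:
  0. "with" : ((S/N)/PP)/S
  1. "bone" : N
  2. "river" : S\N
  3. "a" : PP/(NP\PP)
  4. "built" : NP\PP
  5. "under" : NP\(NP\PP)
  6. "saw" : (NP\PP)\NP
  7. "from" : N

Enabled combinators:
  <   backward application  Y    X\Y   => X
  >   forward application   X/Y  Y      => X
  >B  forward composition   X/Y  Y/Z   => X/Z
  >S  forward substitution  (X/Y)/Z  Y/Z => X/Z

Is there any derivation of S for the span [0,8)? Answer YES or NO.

[0,8] S   >
  [0,7] S/N   >
    [0,3] (S/N)/PP   >
      [0,1] "with" : ((S/N)/PP)/S
      [1,3] S   <
        [1,2] "bone" : N
        [2,3] "river" : S\N
    [3,7] PP   >
      [3,4] "a" : PP/(NP\PP)
      [4,7] NP\PP   <
        [4,6] NP   <
          [4,5] "built" : NP\PP
          [5,6] "under" : NP\(NP\PP)
        [6,7] "saw" : (NP\PP)\NP
  [7,8] "from" : N

YES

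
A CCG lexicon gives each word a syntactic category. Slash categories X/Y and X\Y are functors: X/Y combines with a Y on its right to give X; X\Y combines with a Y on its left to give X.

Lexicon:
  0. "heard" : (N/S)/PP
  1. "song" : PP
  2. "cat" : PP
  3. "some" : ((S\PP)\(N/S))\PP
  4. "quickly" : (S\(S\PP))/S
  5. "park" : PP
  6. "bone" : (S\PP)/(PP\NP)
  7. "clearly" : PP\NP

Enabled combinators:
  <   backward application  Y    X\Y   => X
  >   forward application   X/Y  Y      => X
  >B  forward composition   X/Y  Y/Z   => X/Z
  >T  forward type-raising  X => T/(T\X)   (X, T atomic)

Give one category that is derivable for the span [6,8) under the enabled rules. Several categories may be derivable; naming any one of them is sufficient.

[0,8] S   <
  [0,4] S\PP   <
    [0,2] N/S   >
      [0,1] "heard" : (N/S)/PP
      [1,2] "song" : PP
    [2,4] (S\PP)\(N/S)   <
      [2,3] "cat" : PP
      [3,4] "some" : ((S\PP)\(N/S))\PP
  [4,8] S\(S\PP)   >
    [4,5] "quickly" : (S\(S\PP))/S
    [5,8] S   <
      [5,6] "park" : PP
      [6,8] S\PP   >
        [6,7] "bone" : (S\PP)/(PP\NP)
        [7,8] "clearly" : PP\NP

S\PP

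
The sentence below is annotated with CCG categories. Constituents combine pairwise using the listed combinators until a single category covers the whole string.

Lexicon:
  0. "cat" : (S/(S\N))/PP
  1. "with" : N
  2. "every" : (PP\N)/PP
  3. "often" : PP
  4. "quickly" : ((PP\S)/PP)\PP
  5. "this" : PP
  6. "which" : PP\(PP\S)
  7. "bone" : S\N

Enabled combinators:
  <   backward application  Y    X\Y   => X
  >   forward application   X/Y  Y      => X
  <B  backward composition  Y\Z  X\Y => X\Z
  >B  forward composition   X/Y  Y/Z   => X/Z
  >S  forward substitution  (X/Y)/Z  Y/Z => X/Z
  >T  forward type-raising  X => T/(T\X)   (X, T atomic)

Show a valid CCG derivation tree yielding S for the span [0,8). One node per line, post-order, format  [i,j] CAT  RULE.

[0,8] S   >
  [0,7] S/(S\N)   >
    [0,1] "cat" : (S/(S\N))/PP
    [1,7] PP   <
      [1,6] PP\S   >
        [1,5] (PP\S)/PP   <
          [1,4] PP   >
            [1,2] PP/(PP\N)   >T
              [1,2] "with" : N
            [2,4] PP\N   >
              [2,3] "every" : (PP\N)/PP
              [3,4] "often" : PP
          [4,5] "quickly" : ((PP\S)/PP)\PP
        [5,6] "this" : PP
      [6,7] "which" : PP\(PP\S)
  [7,8] "bone" : S\N

[0,1] (S/(S\N))/PP  lex  "cat"
[1,2] N  lex  "with"
[1,2] PP/(PP\N)  >T
[2,3] (PP\N)/PP  lex  "every"
[3,4] PP  lex  "often"
[2,4] PP\N  >  k=3
[1,4] PP  >  k=2
[4,5] ((PP\S)/PP)\PP  lex  "quickly"
[1,5] (PP\S)/PP  <  k=4
[5,6] PP  lex  "this"
[1,6] PP\S  >  k=5
[6,7] PP\(PP\S)  lex  "which"
[1,7] PP  <  k=6
[0,7] S/(S\N)  >  k=1
[7,8] S\N  lex  "bone"
[0,8] S  >  k=7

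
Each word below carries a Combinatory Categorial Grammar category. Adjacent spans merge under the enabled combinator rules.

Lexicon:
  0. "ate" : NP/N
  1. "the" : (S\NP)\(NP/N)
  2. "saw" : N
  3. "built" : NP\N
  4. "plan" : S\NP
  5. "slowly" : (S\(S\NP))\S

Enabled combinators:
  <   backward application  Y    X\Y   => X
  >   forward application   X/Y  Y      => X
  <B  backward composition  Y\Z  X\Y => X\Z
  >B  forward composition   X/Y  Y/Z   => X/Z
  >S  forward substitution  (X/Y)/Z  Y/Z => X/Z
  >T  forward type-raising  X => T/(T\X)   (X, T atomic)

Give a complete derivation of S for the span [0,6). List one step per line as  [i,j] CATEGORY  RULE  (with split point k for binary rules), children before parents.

[0,1] NP/N  lex  "ate"
[1,2] (S\NP)\(NP/N)  lex  "the"
[0,2] S\NP  <  k=1
[2,3] N  lex  "saw"
[3,4] NP\N  lex  "built"
[4,5] S\NP  lex  "plan"
[3,5] S\N  <B  k=4
[2,5] S  <  k=3
[5,6] (S\(S\NP))\S  lex  "slowly"
[2,6] S\(S\NP)  <  k=5
[0,6] S  <  k=2

[0,6] S   <
  [0,2] S\NP   <
    [0,1] "ate" : NP/N
    [1,2] "the" : (S\NP)\(NP/N)
  [2,6] S\(S\NP)   <
    [2,5] S   <
      [2,3] "saw" : N
      [3,5] S\N   <B
        [3,4] "built" : NP\N
        [4,5] "plan" : S\NP
    [5,6] "slowly" : (S\(S\NP))\S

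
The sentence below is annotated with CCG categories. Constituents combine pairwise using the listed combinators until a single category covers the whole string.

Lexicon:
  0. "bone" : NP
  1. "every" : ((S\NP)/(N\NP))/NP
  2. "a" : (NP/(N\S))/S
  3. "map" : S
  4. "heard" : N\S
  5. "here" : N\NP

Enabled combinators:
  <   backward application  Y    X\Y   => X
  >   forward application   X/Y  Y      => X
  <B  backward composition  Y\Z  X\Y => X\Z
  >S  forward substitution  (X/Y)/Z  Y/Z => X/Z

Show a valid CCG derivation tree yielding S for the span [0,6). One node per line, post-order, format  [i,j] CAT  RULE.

[0,1] NP  lex  "bone"
[1,2] ((S\NP)/(N\NP))/NP  lex  "every"
[2,3] (NP/(N\S))/S  lex  "a"
[3,4] S  lex  "map"
[2,4] NP/(N\S)  >  k=3
[4,5] N\S  lex  "heard"
[2,5] NP  >  k=4
[1,5] (S\NP)/(N\NP)  >  k=2
[5,6] N\NP  lex  "here"
[1,6] S\NP  >  k=5
[0,6] S  <  k=1

[0,6] S   <
  [0,1] "bone" : NP
  [1,6] S\NP   >
    [1,5] (S\NP)/(N\NP)   >
      [1,2] "every" : ((S\NP)/(N\NP))/NP
      [2,5] NP   >
        [2,4] NP/(N\S)   >
          [2,3] "a" : (NP/(N\S))/S
          [3,4] "map" : S
        [4,5] "heard" : N\S
    [5,6] "here" : N\NP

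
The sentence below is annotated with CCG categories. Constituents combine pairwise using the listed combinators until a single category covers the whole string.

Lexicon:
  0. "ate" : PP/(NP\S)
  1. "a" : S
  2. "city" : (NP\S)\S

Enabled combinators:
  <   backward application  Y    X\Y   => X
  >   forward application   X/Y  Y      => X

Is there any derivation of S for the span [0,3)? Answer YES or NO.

NO

PP/(NP\S) S (NP\S)\S
CKY chart[0,3] = {PP}; S ∉ chart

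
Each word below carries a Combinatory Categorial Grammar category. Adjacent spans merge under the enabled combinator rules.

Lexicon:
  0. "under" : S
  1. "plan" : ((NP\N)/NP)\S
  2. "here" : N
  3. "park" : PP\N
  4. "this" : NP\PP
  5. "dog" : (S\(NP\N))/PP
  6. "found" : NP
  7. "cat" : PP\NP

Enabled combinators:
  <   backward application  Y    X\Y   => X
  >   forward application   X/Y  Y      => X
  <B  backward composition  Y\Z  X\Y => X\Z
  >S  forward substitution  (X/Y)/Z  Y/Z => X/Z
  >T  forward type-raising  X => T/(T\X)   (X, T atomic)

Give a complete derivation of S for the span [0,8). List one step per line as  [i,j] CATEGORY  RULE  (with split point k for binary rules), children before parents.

[0,8] S   <
  [0,5] NP\N   >
    [0,2] (NP\N)/NP   <
      [0,1] "under" : S
      [1,2] "plan" : ((NP\N)/NP)\S
    [2,5] NP   >
      [2,3] NP/(NP\N)   >T
        [2,3] "here" : N
      [3,5] NP\N   <B
        [3,4] "park" : PP\N
        [4,5] "this" : NP\PP
  [5,8] S\(NP\N)   >
    [5,6] "dog" : (S\(NP\N))/PP
    [6,8] PP   >
      [6,7] PP/(PP\NP)   >T
        [6,7] "found" : NP
      [7,8] "cat" : PP\NP

[0,1] S  lex  "under"
[1,2] ((NP\N)/NP)\S  lex  "plan"
[0,2] (NP\N)/NP  <  k=1
[2,3] N  lex  "here"
[2,3] NP/(NP\N)  >T
[3,4] PP\N  lex  "park"
[4,5] NP\PP  lex  "this"
[3,5] NP\N  <B  k=4
[2,5] NP  >  k=3
[0,5] NP\N  >  k=2
[5,6] (S\(NP\N))/PP  lex  "dog"
[6,7] NP  lex  "found"
[6,7] PP/(PP\NP)  >T
[7,8] PP\NP  lex  "cat"
[6,8] PP  >  k=7
[5,8] S\(NP\N)  >  k=6
[0,8] S  <  k=5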